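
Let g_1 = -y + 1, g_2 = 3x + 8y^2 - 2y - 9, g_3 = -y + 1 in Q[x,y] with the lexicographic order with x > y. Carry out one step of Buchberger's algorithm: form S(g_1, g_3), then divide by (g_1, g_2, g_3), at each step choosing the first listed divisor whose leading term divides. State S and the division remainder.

lcm(LM(g_1), LM(g_3)) = y.
S = (lcm/LT(g_1))·g_1 − (lcm/LT(g_3))·g_3 = 0.
Reduce S modulo (g_1, g_2, g_3) in that order:
The remainder is 0, so this S-polynomial contributes no new basis element.

S(g_1, g_3) = 0; remainder on division = 0.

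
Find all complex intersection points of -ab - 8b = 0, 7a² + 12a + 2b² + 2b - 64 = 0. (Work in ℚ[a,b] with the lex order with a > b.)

Compute a lex Gröbner basis by Buchberger's algorithm.
f_1 = -ab - 8b, LT = ab.
f_2 = 7a² + 12a + 2b² + 2b - 64, LT = a².

S(f_1,f_2): lcm = a²b. S = 44/7ab - 2/7b³ - 2/7b² + 64/7b.
  leading term ab: subtract (-44/7)·f_1 from 44/7ab - 2/7b³ - 2/7b² + 64/7b → -2/7b³ - 2/7b² - 288/7b
  leading term b³: no divisor's leading term divides it; move -2/7b³ to the remainder.
  leading term b²: no divisor's leading term divides it; move -2/7b² to the remainder.
  leading term b: no divisor's leading term divides it; move -288/7b to the remainder.
  remainder -2/7b³ - 2/7b² - 288/7b ≠ 0; add h_3 = -2/7b³ - 2/7b² - 288/7b to the basis.

S(f_1,h_3): lcm = ab³. S = -ab² - 144ab + 8b³.
  leading term ab²: subtract (b)·f_1 from -ab² - 144ab + 8b³ → -144ab + 8b³ + 8b²
  leading term ab: subtract (144)·f_1 from -144ab + 8b³ + 8b² → 8b³ + 8b² + 1152b
  leading term b³: subtract (-28)·h_3 from 8b³ + 8b² + 1152b → 0
  remainder 0.

S(f_2,h_3): leading monomials are coprime, so the S-polynomial reduces to 0 (Buchberger's first criterion).
Every S-polynomial of the final basis reduces to 0, so we have a Gröbner basis.
Inter-reduce: drop elements whose leading term is divisible by another's, tail-reduce, and make monic.
Reduced Gröbner basis: {a² + 12/7a + 2/7b² + 2/7b - 64/7, ab + 8b, b³ + b² + 144b}.

A lex Gröbner basis eliminates variables successively. Here b³ + b² + 144b depends only on b, with roots {0, -1/2 - 5*sqrt(23)*I/2, -1/2 + 5*sqrt(23)*I/2}; lifting each root through the earlier basis elements recovers the full solutions.
  b = 0: the earlier basis element becomes a² + 12/7a - 64/7 = 0, giving a = -4, 16/7 — points (-4, 0), (16/7, 0).
  b = -1/2 - 5*sqrt(23)*I/2: the earlier basis elements become a² + 12/7a - 352/7 = 0; -a/2 - 5*sqrt(23)*I*a/2 - 4 - 20*sqrt(23)*I = 0, giving a = -8 — point (-8, -1/2 - 5*sqrt(23)*I/2).
  b = -1/2 + 5*sqrt(23)*I/2: the earlier basis elements become a² + 12/7a - 352/7 = 0; -a/2 + 5*sqrt(23)*I*a/2 - 4 + 20*sqrt(23)*I = 0, giving a = -8 — point (-8, -1/2 + 5*sqrt(23)*I/2).

{(-4, 0), (16/7, 0), (-8, -1/2 - 5*sqrt(23)*I/2), (-8, -1/2 + 5*sqrt(23)*I/2)}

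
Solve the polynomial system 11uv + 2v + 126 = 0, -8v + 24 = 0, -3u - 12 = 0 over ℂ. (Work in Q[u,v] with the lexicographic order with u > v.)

Compute a lex Gröbner basis by Buchberger's algorithm.
f_1 = 11uv + 2v + 126, LT = uv.
f_2 = -8v + 24, LT = v.
f_3 = -3u - 12, LT = u.

The S-polynomials (S(f_1,f_2), S(f_1,f_3), S(f_2,f_3)) all reduce to 0 modulo the current basis, so we have a Gröbner basis.
Inter-reduce: drop elements whose leading term is divisible by another's, tail-reduce, and make monic.
Reduced Gröbner basis: {u + 4, v - 3}.

The lex basis is triangular: the last element involves only v. Solving v - 3 = 0 gives v ∈ {3}; substituting each value into the earlier elements determines the remaining variables.
  v = 3: the earlier basis element becomes u + 4 = 0, giving u = -4 — point (-4, 3).

{(-4, 3)}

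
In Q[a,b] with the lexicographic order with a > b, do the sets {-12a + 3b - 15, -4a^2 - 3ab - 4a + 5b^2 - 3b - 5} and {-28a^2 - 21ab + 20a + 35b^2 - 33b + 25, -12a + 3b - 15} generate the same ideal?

Equality of ideals is decidable: compute both reduced Gröbner bases (unique for the ordering) and check whether they agree.
Buchberger on the first generating set:
f_1 = -12a + 3b - 15, LT = a.
f_2 = -4a^2 - 3ab - 4a + 5b^2 - 3b - 5, LT = a^2.

S(f_1,f_2): lcm = a^2. S = -ab + 1/4a + 5/4b^2 - 3/4b - 5/4.
  leading term ab: subtract (1/12b)·f_1 from -ab + 1/4a + 5/4b^2 - 3/4b - 5/4 → 1/4a + b^2 + 1/2b - 5/4
  leading term a: subtract (-1/48)·f_1 from 1/4a + b^2 + 1/2b - 5/4 → b^2 + 9/16b - 25/16
  leading term b^2: no divisor's leading term divides it; move b^2 to the remainder.
  leading term b: no divisor's leading term divides it; move 9/16b to the remainder.
  leading term 1: no divisor's leading term divides it; move -25/16 to the remainder.
  remainder b^2 + 9/16b - 25/16 ≠ 0; add g_3 = b^2 + 9/16b - 25/16 to the basis.

The other S-polynomials (S(f_1,g_3), S(f_2,g_3)) all reduce to 0 modulo the current basis, so we have a Gröbner basis.
Inter-reduce: drop elements whose leading term is divisible by another's, tail-reduce, and make monic.
Reduced Gröbner basis: {a - 1/4b + 5/4, b^2 + 9/16b - 25/16}.

Buchberger on the second generating set:
h_1 = -28a^2 - 21ab + 20a + 35b^2 - 33b + 25, LT = a^2.
h_2 = -12a + 3b - 15, LT = a.

S(h_1,h_2): lcm = a^2. S = ab - 55/28a - 5/4b^2 + 33/28b - 25/28.
  leading term ab: subtract (-1/12b)·h_2 from ab - 55/28a - 5/4b^2 + 33/28b - 25/28 → -55/28a - b^2 - 1/14b - 25/28
  leading term a: subtract (55/336)·h_2 from -55/28a - b^2 - 1/14b - 25/28 → -b^2 - 9/16b + 25/16
  leading term b^2: no divisor's leading term divides it; move -b^2 to the remainder.
  leading term b: no divisor's leading term divides it; move -9/16b to the remainder.
  leading term 1: no divisor's leading term divides it; move 25/16 to the remainder.
  remainder -b^2 - 9/16b + 25/16 ≠ 0; add k_3 = -b^2 - 9/16b + 25/16 to the basis.

The other S-polynomials (S(h_1,k_3), S(h_2,k_3)) all reduce to 0 modulo the current basis, so we have a Gröbner basis.
Inter-reduce: drop elements whose leading term is divisible by another's, tail-reduce, and make monic.
Reduced Gröbner basis: {a - 1/4b + 5/4, b^2 + 9/16b - 25/16}.

Same reduced basis, so the two generating sets span the same ideal.

Yes, the ideals are equal.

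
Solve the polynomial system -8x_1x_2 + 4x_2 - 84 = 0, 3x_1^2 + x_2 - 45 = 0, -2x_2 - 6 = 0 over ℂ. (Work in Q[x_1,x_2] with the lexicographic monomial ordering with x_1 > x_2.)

{(4, -3)}

Compute a lex Gröbner basis by Buchberger's algorithm.
f_1 = -8x_1x_2 + 4x_2 - 84, LT = x_1x_2.
f_2 = 3x_1^2 + x_2 - 45, LT = x_1^2.
f_3 = -2x_2 - 6, LT = x_2.

S(f_1,f_2): lcm = x_1^2x_2. S = -1/2x_1x_2 + 21/2x_1 - 1/3x_2^2 + 15x_2.
  leading term x_1x_2: subtract (1/16)·f_1 from -1/2x_1x_2 + 21/2x_1 - 1/3x_2^2 + 15x_2 → 21/2x_1 - 1/3x_2^2 + 59/4x_2 + 21/4
  leading term x_1: no divisor's leading term divides it; move 21/2x_1 to the remainder.
  leading term x_2^2: subtract (1/6x_2)·f_3 from -1/3x_2^2 + 59/4x_2 + 21/4 → 63/4x_2 + 21/4
  leading term x_2: subtract (-63/8)·f_3 from 63/4x_2 + 21/4 → -42
  leading term 1: no divisor's leading term divides it; move -42 to the remainder.
  remainder 21/2x_1 - 42 ≠ 0; add h_4 = 21/2x_1 - 42 to the basis.

The other S-polynomials (S(f_1,f_3), S(f_2,f_3), S(f_1,h_4), S(f_2,h_4), S(f_3,h_4)) all reduce to 0 modulo the current basis, so we have a Gröbner basis.
Inter-reduce: drop elements whose leading term is divisible by another's, tail-reduce, and make monic.
Reduced Gröbner basis: {x_1 - 4, x_2 + 3}.

Elimination: the polynomial x_2 + 3 lies in the elimination ideal for x_2, so x_2 ∈ {-3}. For each such x_2, the remaining basis elements (now univariate) give the rest of the solution.
  x_2 = -3: the earlier basis element becomes x_1 - 4 = 0, giving x_1 = 4 — point (4, -3).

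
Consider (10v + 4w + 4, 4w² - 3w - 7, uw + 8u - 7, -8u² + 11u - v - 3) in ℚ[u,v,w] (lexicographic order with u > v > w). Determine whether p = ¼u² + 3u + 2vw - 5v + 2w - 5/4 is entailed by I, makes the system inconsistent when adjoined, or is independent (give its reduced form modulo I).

¼u² + 3u + 2vw - 5v + 2w - 5/4 lies in I (it reduces to 0).

First compute the reduced Gröbner basis of I by Buchberger's algorithm.
f_1 = 10v + 4w + 4, LT = v.
f_2 = 4w² - 3w - 7, LT = w².
f_3 = uw + 8u - 7, LT = uw.
f_4 = -8u² + 11u - v - 3, LT = u².

S(f_1,f_2): leading monomials are coprime, so the S-polynomial reduces to 0 (Buchberger's first criterion).
S(f_1,f_3): leading monomials are coprime, so the S-polynomial reduces to 0 (Buchberger's first criterion).
S(f_1,f_4): leading monomials are coprime, so the S-polynomial reduces to 0 (Buchberger's first criterion).
S(f_2,f_3): lcm = uw². S = -35/4uw - 7/4u + 7w.
  leading term uw: subtract (-35/4)·f_3 from -35/4uw - 7/4u + 7w → 273/4u + 7w - 245/4
  leading term u: no divisor's leading term divides it; move 273/4u to the remainder.
  leading term w: no divisor's leading term divides it; move 7w to the remainder.
  leading term 1: no divisor's leading term divides it; move -245/4 to the remainder.
  remainder 273/4u + 7w - 245/4 ≠ 0; add h_5 = 273/4u + 7w - 245/4 to the basis.

S(f_2,f_4): leading monomials are coprime, so the S-polynomial reduces to 0 (Buchberger's first criterion).
S(f_3,f_4): lcm = u²w. S = 8u² + 11/8uw - 7u - ⅛vw - ⅜w.
  leading term u²: subtract (-1)·f_4 from 8u² + 11/8uw - 7u - ⅛vw - ⅜w → 11/8uw + 4u - ⅛vw - v - ⅜w - 3
  leading term uw: subtract (11/8)·f_3 from 11/8uw + 4u - ⅛vw - v - ⅜w - 3 → -7u - ⅛vw - v - ⅜w + 53/8
  leading term u: subtract (-4/39)·h_5 from -7u - ⅛vw - v - ⅜w + 53/8 → -⅛vw - v + 107/312w + 107/312
  leading term vw: subtract (-1/80w)·f_1 from -⅛vw - v + 107/312w + 107/312 → -v + 1/20w² + 613/1560w + 107/312
  leading term v: subtract (-1/10)·f_1 from -v + 1/20w² + 613/1560w + 107/312 → 1/20w² + 1237/1560w + 1159/1560
  leading term w²: subtract (1/80)·f_2 from 1/20w² + 1237/1560w + 1159/1560 → 2591/3120w + 2591/3120
  leading term w: no divisor's leading term divides it; move 2591/3120w to the remainder.
  leading term 1: no divisor's leading term divides it; move 2591/3120 to the remainder.
  remainder 2591/3120w + 2591/3120 ≠ 0; add h_6 = 2591/3120w + 2591/3120 to the basis.

S(f_1,h_5): leading monomials are coprime, so the S-polynomial reduces to 0 (Buchberger's first criterion).
S(f_2,h_5): leading monomials are coprime, so the S-polynomial reduces to 0 (Buchberger's first criterion).
S(f_3,h_5): lcm = uw. S = 8u - 4/39w² + 35/39w - 7.
  leading term u: subtract (32/273)·h_5 from 8u - 4/39w² + 35/39w - 7 → -4/39w² + 1/13w + 7/39
  leading term w²: subtract (-1/39)·f_2 from -4/39w² + 1/13w + 7/39 → 0
  remainder 0.

S(f_4,h_5): lcm = u². S = -4/39uw - 149/312u + ⅛v + ⅜.
  leading term uw: subtract (-4/39)·f_3 from -4/39uw - 149/312u + ⅛v + ⅜ → 107/312u + ⅛v - 107/312
  leading term u: subtract (107/21294)·h_5 from 107/312u + ⅛v - 107/312 → ⅛v - 107/3042w - 107/3042
  leading term v: subtract (1/80)·f_1 from ⅛v - 107/3042w - 107/3042 → -2591/30420w - 2591/30420
  leading term w: subtract (-4/39)·h_6 from -2591/30420w - 2591/30420 → 0
  remainder 0.

S(f_1,h_6): leading monomials are coprime, so the S-polynomial reduces to 0 (Buchberger's first criterion).
S(f_2,h_6): lcm = w². S = -7/4w - 7/4.
  leading term w: subtract (-5460/2591)·h_6 from -7/4w - 7/4 → 0
  remainder 0.

S(f_3,h_6): lcm = uw. S = 7u - 7.
  leading term u: subtract (4/39)·h_5 from 7u - 7 → -28/39w - 28/39
  leading term w: subtract (-2240/2591)·h_6 from -28/39w - 28/39 → 0
  remainder 0.

S(f_4,h_6): leading monomials are coprime, so the S-polynomial reduces to 0 (Buchberger's first criterion).
S(h_5,h_6): leading monomials are coprime, so the S-polynomial reduces to 0 (Buchberger's first criterion).
Every S-polynomial of the final basis reduces to 0, so we have a Gröbner basis.
Inter-reduce: drop elements whose leading term is divisible by another's, tail-reduce, and make monic.
Reduced Gröbner basis: {u - 1, v, w + 1}.
Label its elements g_1 = u - 1, g_2 = v, g_3 = w + 1.

Reduce p = ¼u² + 3u + 2vw - 5v + 2w - 5/4 modulo G:
  leading term u²: subtract (¼u)·g_1 from ¼u² + 3u + 2vw - 5v + 2w - 5/4 → 13/4u + 2vw - 5v + 2w - 5/4
  leading term u: subtract (13/4)·g_1 from 13/4u + 2vw - 5v + 2w - 5/4 → 2vw - 5v + 2w + 2
  leading term vw: subtract (2w)·g_2 from 2vw - 5v + 2w + 2 → -5v + 2w + 2
  leading term v: subtract (-5)·g_2 from -5v + 2w + 2 → 2w + 2
  leading term w: subtract (2)·g_3 from 2w + 2 → 0
  normal form = 0.
Since the normal form is 0, p ∈ I.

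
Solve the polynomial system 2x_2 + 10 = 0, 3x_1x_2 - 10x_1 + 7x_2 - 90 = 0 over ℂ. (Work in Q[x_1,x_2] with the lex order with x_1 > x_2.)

Compute a lex Gröbner basis by Buchberger's algorithm.
f_1 = 2x_2 + 10, LT = x_2.
f_2 = 3x_1x_2 - 10x_1 + 7x_2 - 90, LT = x_1x_2.

S(f_1,f_2): lcm = x_1x_2. S = 25/3x_1 - 7/3x_2 + 30.
  leading term x_1: no divisor's leading term divides it; move 25/3x_1 to the remainder.
  leading term x_2: subtract (-7/6)·f_1 from -7/3x_2 + 30 → 125/3
  leading term 1: no divisor's leading term divides it; move 125/3 to the remainder.
  remainder 25/3x_1 + 125/3 ≠ 0; add h_3 = 25/3x_1 + 125/3 to the basis.

The other S-polynomials (S(f_1,h_3), S(f_2,h_3)) all reduce to 0 modulo the current basis, so we have a Gröbner basis.
Inter-reduce: drop elements whose leading term is divisible by another's, tail-reduce, and make monic.
Reduced Gröbner basis: {x_1 + 5, x_2 + 5}.

A lex Gröbner basis eliminates variables successively. Here x_2 + 5 depends only on x_2, with roots {-5}; lifting each root through the earlier basis elements recovers the full solutions.
  x_2 = -5: the earlier basis element becomes x_1 + 5 = 0, giving x_1 = -5 — point (-5, -5).

{(-5, -5)}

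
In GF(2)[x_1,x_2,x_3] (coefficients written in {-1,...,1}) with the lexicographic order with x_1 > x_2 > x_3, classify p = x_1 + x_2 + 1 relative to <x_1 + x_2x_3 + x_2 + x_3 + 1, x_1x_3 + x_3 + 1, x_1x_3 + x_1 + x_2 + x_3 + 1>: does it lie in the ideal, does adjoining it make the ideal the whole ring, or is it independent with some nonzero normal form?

Adjoining x_1 + x_2 + 1 makes the ideal the whole ring: the system is inconsistent.

First compute the reduced Gröbner basis of I by Buchberger's algorithm.
f_1 = x_1 + x_2x_3 + x_2 + x_3 + 1, LT = x_1.
f_2 = x_1x_3 + x_3 + 1, LT = x_1x_3.
f_3 = x_1x_3 + x_1 + x_2 + x_3 + 1, LT = x_1x_3.

S(f_1,f_2): lcm = x_1x_3. S = x_2x_3^2 + x_2x_3 + x_3^2 + 1.
  leading term x_2x_3^2: no divisor's leading term divides it; move x_2x_3^2 to the remainder.
  leading term x_2x_3: no divisor's leading term divides it; move x_2x_3 to the remainder.
  leading term x_3^2: no divisor's leading term divides it; move x_3^2 to the remainder.
  leading term 1: no divisor's leading term divides it; move 1 to the remainder.
  remainder x_2x_3^2 + x_2x_3 + x_3^2 + 1 ≠ 0; add h_4 = x_2x_3^2 + x_2x_3 + x_3^2 + 1 to the basis.

S(f_1,f_3): lcm = x_1x_3. S = x_1 + x_2x_3^2 + x_2x_3 + x_2 + x_3^2 + 1.
  leading term x_1: subtract (1)·f_1 from x_1 + x_2x_3^2 + x_2x_3 + x_2 + x_3^2 + 1 → x_2x_3^2 + x_3^2 + x_3
  leading term x_2x_3^2: subtract (1)·h_4 from x_2x_3^2 + x_3^2 + x_3 → x_2x_3 + x_3 + 1
  leading term x_2x_3: no divisor's leading term divides it; move x_2x_3 to the remainder.
  leading term x_3: no divisor's leading term divides it; move x_3 to the remainder.
  leading term 1: no divisor's leading term divides it; move 1 to the remainder.
  remainder x_2x_3 + x_3 + 1 ≠ 0; add h_5 = x_2x_3 + x_3 + 1 to the basis.

The other S-polynomials (S(f_2,f_3), S(f_1,h_4), S(f_2,h_4), S(f_3,h_4), S(f_1,h_5), S(f_2,h_5), S(f_3,h_5), S(h_4,h_5)) all reduce to 0 modulo the current basis, so we have a Gröbner basis.
Inter-reduce: drop elements whose leading term is divisible by another's, tail-reduce, and make monic.
Reduced Gröbner basis: {x_1 + x_2, x_2x_3 + x_3 + 1}.
Label its elements g_1 = x_1 + x_2, g_2 = x_2x_3 + x_3 + 1.

Reduce p = x_1 + x_2 + 1 modulo G:
  leading term x_1: subtract (1)·g_1 from x_1 + x_2 + 1 → 1
  leading term 1: no divisor's leading term divides it; move 1 to the remainder.
  normal form = 1.
The normal form is nonzero, so p ∉ I. Since p minus its normal form lies in I, I + (p) = I + (r) where r = 1; decide whether this ideal is the whole ring.
Here r = 1 is a nonzero constant, hence a unit: 1 ∈ I + (p), the Gröbner basis of I + (p) is {1}, and the enlarged system has no common solution — adjoining p is inconsistent.

The remainder on division by a Gröbner basis is unique — it is the normal form.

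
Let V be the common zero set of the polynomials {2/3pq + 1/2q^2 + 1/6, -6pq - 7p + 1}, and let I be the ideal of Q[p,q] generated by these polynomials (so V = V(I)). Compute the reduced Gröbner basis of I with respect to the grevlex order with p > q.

f_1 = 2/3pq + 1/2q^2 + 1/6, LT = pq.
f_2 = -6pq - 7p + 1, LT = pq.

S(f_1,f_2): lcm = pq. S = 3/4q^2 - 7/6p + 5/12.
  leading term q^2: no divisor's leading term divides it; move 3/4q^2 to the remainder.
  leading term p: no divisor's leading term divides it; move -7/6p to the remainder.
  leading term 1: no divisor's leading term divides it; move 5/12 to the remainder.
  remainder 3/4q^2 - 7/6p + 5/12 ≠ 0; add g_3 = 3/4q^2 - 7/6p + 5/12 to the basis.

S(f_1,g_3): lcm = pq^2. S = 3/4q^3 + 14/9p^2 - 5/9p + 1/4q.
  leading term q^3: subtract (q)·g_3 from 3/4q^3 + 14/9p^2 - 5/9p + 1/4q → 14/9p^2 + 7/6pq - 5/9p - 1/6q
  leading term p^2: no divisor's leading term divides it; move 14/9p^2 to the remainder.
  leading term pq: subtract (7/4)·f_1 from 7/6pq - 5/9p - 1/6q → -7/8q^2 - 5/9p - 1/6q - 7/24
  leading term q^2: subtract (-7/6)·g_3 from -7/8q^2 - 5/9p - 1/6q - 7/24 → -23/12p - 1/6q + 7/36
  leading term p: no divisor's leading term divides it; move -23/12p to the remainder.
  leading term q: no divisor's leading term divides it; move -1/6q to the remainder.
  leading term 1: no divisor's leading term divides it; move 7/36 to the remainder.
  remainder 14/9p^2 - 23/12p - 1/6q + 7/36 ≠ 0; add g_4 = 14/9p^2 - 23/12p - 1/6q + 7/36 to the basis.

The other S-polynomials (S(f_2,g_3), S(f_1,g_4), S(f_2,g_4), S(g_3,g_4)) all reduce to 0 modulo the current basis, so we have a Gröbner basis.
Inter-reduce: drop elements whose leading term is divisible by another's, tail-reduce, and make monic.

G = {p^2 - 69/56p - 3/28q + 1/8, pq + 7/6p - 1/6, q^2 - 14/9p + 5/9}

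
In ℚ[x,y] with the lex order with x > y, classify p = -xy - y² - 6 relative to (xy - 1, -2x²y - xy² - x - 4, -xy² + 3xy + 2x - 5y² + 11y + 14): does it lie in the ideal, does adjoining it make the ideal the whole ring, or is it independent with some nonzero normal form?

First compute the reduced Gröbner basis of I by Buchberger's algorithm.
f_1 = xy - 1, LT = xy.
f_2 = -2x²y - xy² - x - 4, LT = x²y.
f_3 = -xy² + 3xy + 2x - 5y² + 11y + 14, LT = xy².

S(f_1,f_2): lcm = x²y. S = -½xy² - 3/2x - 2.
  leading term xy²: subtract (-½y)·f_1 from -½xy² - 3/2x - 2 → -3/2x - ½y - 2
  leading term x: no divisor's leading term divides it; move -3/2x to the remainder.
  leading term y: no divisor's leading term divides it; move -½y to the remainder.
  leading term 1: no divisor's leading term divides it; move -2 to the remainder.
  remainder -3/2x - ½y - 2 ≠ 0; add h_4 = -3/2x - ½y - 2 to the basis.

S(f_1,f_3): lcm = xy². S = 3xy + 2x - 5y² + 10y + 14.
  leading term xy: subtract (3)·f_1 from 3xy + 2x - 5y² + 10y + 14 → 2x - 5y² + 10y + 17
  leading term x: subtract (-4/3)·h_4 from 2x - 5y² + 10y + 17 → -5y² + 28/3y + 43/3
  leading term y²: no divisor's leading term divides it; move -5y² to the remainder.
  leading term y: no divisor's leading term divides it; move 28/3y to the remainder.
  leading term 1: no divisor's leading term divides it; move 43/3 to the remainder.
  remainder -5y² + 28/3y + 43/3 ≠ 0; add h_5 = -5y² + 28/3y + 43/3 to the basis.

S(f_2,f_3): lcm = x²y². S = 3x²y + 2x² + ½xy³ - 5xy² + 23/2xy + 14x + 2y.
  leading term x²y: subtract (3x)·f_1 from 3x²y + 2x² + ½xy³ - 5xy² + 23/2xy + 14x + 2y → 2x² + ½xy³ - 5xy² + 23/2xy + 17x + 2y
  leading term x²: subtract (-4/3x)·h_4 from 2x² + ½xy³ - 5xy² + 23/2xy + 17x + 2y → ½xy³ - 5xy² + 65/6xy + 43/3x + 2y
  leading term xy³: subtract (½y²)·f_1 from ½xy³ - 5xy² + 65/6xy + 43/3x + 2y → -5xy² + 65/6xy + 43/3x + ½y² + 2y
  leading term xy²: subtract (-5y)·f_1 from -5xy² + 65/6xy + 43/3x + ½y² + 2y → 65/6xy + 43/3x + ½y² - 3y
  leading term xy: subtract (65/6)·f_1 from 65/6xy + 43/3x + ½y² - 3y → 43/3x + ½y² - 3y + 65/6
  leading term x: subtract (-86/9)·h_4 from 43/3x + ½y² - 3y + 65/6 → ½y² - 70/9y - 149/18
  leading term y²: subtract (-1/10)·h_5 from ½y² - 70/9y - 149/18 → -308/45y - 308/45
  leading term y: no divisor's leading term divides it; move -308/45y to the remainder.
  leading term 1: no divisor's leading term divides it; move -308/45 to the remainder.
  remainder -308/45y - 308/45 ≠ 0; add h_6 = -308/45y - 308/45 to the basis.

S(f_1,h_4): lcm = xy. S = -⅓y² - 4/3y - 1.
  leading term y²: subtract (1/15)·h_5 from -⅓y² - 4/3y - 1 → -88/45y - 88/45
  leading term y: subtract (2/7)·h_6 from -88/45y - 88/45 → 0
  remainder 0.

S(f_2,h_4): lcm = x²y. S = ⅙xy² - 4/3xy + ½x + 2.
  leading term xy²: subtract (⅙y)·f_1 from ⅙xy² - 4/3xy + ½x + 2 → -4/3xy + ½x + ⅙y + 2
  leading term xy: subtract (-4/3)·f_1 from -4/3xy + ½x + ⅙y + 2 → ½x + ⅙y + ⅔
  leading term x: subtract (-⅓)·h_4 from ½x + ⅙y + ⅔ → 0
  remainder 0.

S(f_3,h_4): lcm = xy². S = -3xy - 2x - ⅓y³ + 11/3y² - 11y - 14.
  leading term xy: subtract (-3)·f_1 from -3xy - 2x - ⅓y³ + 11/3y² - 11y - 14 → -2x - ⅓y³ + 11/3y² - 11y - 17
  leading term x: subtract (4/3)·h_4 from -2x - ⅓y³ + 11/3y² - 11y - 17 → -⅓y³ + 11/3y² - 31/3y - 43/3
  leading term y³: subtract (1/15y)·h_5 from -⅓y³ + 11/3y² - 31/3y - 43/3 → 137/45y² - 508/45y - 43/3
  leading term y²: subtract (-137/225)·h_5 from 137/45y² - 508/45y - 43/3 → -3784/675y - 3784/675
  leading term y: subtract (86/105)·h_6 from -3784/675y - 3784/675 → 0
  remainder 0.

S(f_1,h_5): lcm = xy². S = 28/15xy + 43/15x - y.
  leading term xy: subtract (28/15)·f_1 from 28/15xy + 43/15x - y → 43/15x - y + 28/15
  leading term x: subtract (-86/45)·h_4 from 43/15x - y + 28/15 → -88/45y - 88/45
  leading term y: subtract (2/7)·h_6 from -88/45y - 88/45 → 0
  remainder 0.

S(f_2,h_5): lcm = x²y². S = 28/15x²y + 43/15x² + ½xy³ + ½xy + 2y.
  leading term x²y: subtract (28/15x)·f_1 from 28/15x²y + 43/15x² + ½xy³ + ½xy + 2y → 43/15x² + ½xy³ + ½xy + 28/15x + 2y
  leading term x²: subtract (-86/45x)·h_4 from 43/15x² + ½xy³ + ½xy + 28/15x + 2y → ½xy³ - 41/90xy - 88/45x + 2y
  leading term xy³: subtract (½y²)·f_1 from ½xy³ - 41/90xy - 88/45x + 2y → -41/90xy - 88/45x + ½y² + 2y
  leading term xy: subtract (-41/90)·f_1 from -41/90xy - 88/45x + ½y² + 2y → -88/45x + ½y² + 2y - 41/90
  leading term x: subtract (176/135)·h_4 from -88/45x + ½y² + 2y - 41/90 → ½y² + 358/135y + 581/270
  leading term y²: subtract (-1/10)·h_5 from ½y² + 358/135y + 581/270 → 484/135y + 484/135
  leading term y: subtract (-11/21)·h_6 from 484/135y + 484/135 → 0
  remainder 0.

S(f_3,h_5): lcm = xy². S = -17/15xy + 13/15x + 5y² - 11y - 14.
  leading term xy: subtract (-17/15)·f_1 from -17/15xy + 13/15x + 5y² - 11y - 14 → 13/15x + 5y² - 11y - 227/15
  leading term x: subtract (-26/45)·h_4 from 13/15x + 5y² - 11y - 227/15 → 5y² - 508/45y - 733/45
  leading term y²: subtract (-1)·h_5 from 5y² - 508/45y - 733/45 → -88/45y - 88/45
  leading term y: subtract (2/7)·h_6 from -88/45y - 88/45 → 0
  remainder 0.

S(h_4,h_5): leading monomials are coprime, so the S-polynomial reduces to 0 (Buchberger's first criterion).
S(f_1,h_6): lcm = xy. S = -x - 1.
  leading term x: subtract (⅔)·h_4 from -x - 1 → ⅓y + ⅓
  leading term y: subtract (-15/308)·h_6 from ⅓y + ⅓ → 0
  remainder 0.

S(f_2,h_6): lcm = x²y. S = -x² + ½xy² + ½x + 2.
  leading term x²: subtract (⅔x)·h_4 from -x² + ½xy² + ½x + 2 → ½xy² + ⅓xy + 11/6x + 2
  leading term xy²: subtract (½y)·f_1 from ½xy² + ⅓xy + 11/6x + 2 → ⅓xy + 11/6x + ½y + 2
  leading term xy: subtract (⅓)·f_1 from ⅓xy + 11/6x + ½y + 2 → 11/6x + ½y + 7/3
  leading term x: subtract (-11/9)·h_4 from 11/6x + ½y + 7/3 → -1/9y - 1/9
  leading term y: subtract (5/308)·h_6 from -1/9y - 1/9 → 0
  remainder 0.

S(f_3,h_6): lcm = xy². S = -4xy - 2x + 5y² - 11y - 14.
  leading term xy: subtract (-4)·f_1 from -4xy - 2x + 5y² - 11y - 14 → -2x + 5y² - 11y - 18
  leading term x: subtract (4/3)·h_4 from -2x + 5y² - 11y - 18 → 5y² - 31/3y - 46/3
  leading term y²: subtract (-1)·h_5 from 5y² - 31/3y - 46/3 → -y - 1
  leading term y: subtract (45/308)·h_6 from -y - 1 → 0
  remainder 0.

S(h_4,h_6): leading monomials are coprime, so the S-polynomial reduces to 0 (Buchberger's first criterion).
S(h_5,h_6): lcm = y². S = -43/15y - 43/15.
  leading term y: subtract (129/308)·h_6 from -43/15y - 43/15 → 0
  remainder 0.

Every S-polynomial of the final basis reduces to 0, so we have a Gröbner basis.
Inter-reduce: drop elements whose leading term is divisible by another's, tail-reduce, and make monic.
Reduced Gröbner basis: {x + 1, y + 1}.
Label its elements g_1 = x + 1, g_2 = y + 1.

Reduce p = -xy - y² - 6 modulo G:
  leading term xy: subtract (-y)·g_1 from -xy - y² - 6 → -y² + y - 6
  leading term y²: subtract (-y)·g_2 from -y² + y - 6 → 2y - 6
  leading term y: subtract (2)·g_2 from 2y - 6 → -8
  leading term 1: no divisor's leading term divides it; move -8 to the remainder.
  normal form = -8.
The normal form is nonzero, so p ∉ I. Since p minus its normal form lies in I, I + (p) = I + (r) where r = -8; decide whether this ideal is the whole ring.
Here r = -8 is a nonzero constant, hence a unit: 1 ∈ I + (p), the Gröbner basis of I + (p) is {1}, and the enlarged system has no common solution — adjoining p is inconsistent.

Adjoining -xy - y² - 6 makes the ideal the whole ring: the system is inconsistent.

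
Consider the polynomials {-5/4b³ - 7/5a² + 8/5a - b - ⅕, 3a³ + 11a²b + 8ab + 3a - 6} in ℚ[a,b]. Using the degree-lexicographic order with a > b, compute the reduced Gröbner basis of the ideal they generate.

f_1 = -5/4b³ - 7/5a² + 8/5a - b - ⅕, LT = b³.
f_2 = 3a³ + 11a²b + 8ab + 3a - 6, LT = a³.

S(f_1,f_2): leading monomials are coprime, so the S-polynomial reduces to 0 (Buchberger's first criterion).
Every S-polynomial of the final basis reduces to 0, so we have a Gröbner basis.

G = {a³ + 11/3a²b + 8/3ab + a - 2, b³ + 28/25a² - 32/25a + ⅘b + 4/25}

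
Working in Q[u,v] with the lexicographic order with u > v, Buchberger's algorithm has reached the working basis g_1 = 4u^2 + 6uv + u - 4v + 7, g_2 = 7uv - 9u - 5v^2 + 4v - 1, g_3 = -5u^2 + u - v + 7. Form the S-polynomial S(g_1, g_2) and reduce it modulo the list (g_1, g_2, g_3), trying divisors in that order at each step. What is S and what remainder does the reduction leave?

lcm(LM(g_1), LM(g_2)) = u^2v.
S = (lcm/LT(g_1))·g_1 − (lcm/LT(g_2))·g_2 = 9/7u^2 + 31/14uv^2 - 9/28uv + 1/7u - v^2 + 7/4v.
Reduce S modulo (g_1, g_2, g_3) in that order:
  leading term u^2: subtract (9/28)·g_1 from 9/7u^2 + 31/14uv^2 - 9/28uv + 1/7u - v^2 + 7/4v → 31/14uv^2 - 9/4uv - 5/28u - v^2 + 85/28v - 9/4
  leading term uv^2: subtract (31/98v)·g_2 from 31/14uv^2 - 9/4uv - 5/28u - v^2 + 85/28v - 9/4 → 117/196uv - 5/28u + 155/98v^3 - 111/49v^2 + 657/196v - 9/4
  leading term uv: subtract (117/1372)·g_2 from 117/196uv - 5/28u + 155/98v^3 - 111/49v^2 + 657/196v - 9/4 → 202/343u + 155/98v^3 - 2523/1372v^2 + 4131/1372v - 1485/686
  leading term u: no divisor's leading term divides it; move 202/343u to the remainder.
  leading term v^3: no divisor's leading term divides it; move 155/98v^3 to the remainder.
  leading term v^2: no divisor's leading term divides it; move -2523/1372v^2 to the remainder.
  leading term v: no divisor's leading term divides it; move 4131/1372v to the remainder.
  leading term 1: no divisor's leading term divides it; move -1485/686 to the remainder.
The remainder 202/343u + 155/98v^3 - 2523/1372v^2 + 4131/1372v - 1485/686 is nonzero, so it would be added as the next basis element.

S(g_1, g_2) = 9/7u^2 + 31/14uv^2 - 9/28uv + 1/7u - v^2 + 7/4v; remainder on division = 202/343u + 155/98v^3 - 2523/1372v^2 + 4131/1372v - 1485/686.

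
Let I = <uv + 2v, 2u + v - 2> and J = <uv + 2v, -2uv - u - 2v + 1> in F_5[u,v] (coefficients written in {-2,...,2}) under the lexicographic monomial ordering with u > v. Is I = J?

For a fixed monomial order, each ideal has a unique reduced Gröbner basis; comparing bases decides equality.
Buchberger on the first generating set:
f_1 = uv + 2v, LT = uv.
f_2 = 2u + v - 2, LT = u.

S(f_1,f_2): lcm = uv. S = 2v^{2} - 2v.
  reduce S modulo (f_1, f_2):
  remainder 2v^{2} - 2v ≠ 0; add g_3 = 2v^{2} - 2v to the basis.

The other S-polynomials (S(f_1,g_3), S(f_2,g_3)) all reduce to 0 modulo the current basis, so we have a Gröbner basis.
Inter-reduce: drop elements whose leading term is divisible by another's, tail-reduce, and make monic.
Reduced Gröbner basis: {u - 2v - 1, v^{2} - v}.

Buchberger on the second generating set:
h_1 = uv + 2v, LT = uv.
h_2 = -2uv - u - 2v + 1, LT = uv.

S(h_1,h_2): lcm = uv. S = 2u + v - 2.
  reduce S modulo (h_1, h_2):
  remainder 2u + v - 2 ≠ 0; add k_3 = 2u + v - 2 to the basis.

S(h_1,k_3): lcm = uv. S = 2v^{2} - 2v.
  reduce S modulo (h_1, h_2, k_3):
  remainder 2v^{2} - 2v ≠ 0; add k_4 = 2v^{2} - 2v to the basis.

The other S-polynomials (S(h_2,k_3), S(h_1,k_4), S(h_2,k_4), S(k_3,k_4)) all reduce to 0 modulo the current basis, so we have a Gröbner basis.
Inter-reduce: drop elements whose leading term is divisible by another's, tail-reduce, and make monic.
Reduced Gröbner basis: {u - 2v - 1, v^{2} - v}.

Same reduced basis, so the two generating sets span the same ideal.

Yes, the ideals are equal.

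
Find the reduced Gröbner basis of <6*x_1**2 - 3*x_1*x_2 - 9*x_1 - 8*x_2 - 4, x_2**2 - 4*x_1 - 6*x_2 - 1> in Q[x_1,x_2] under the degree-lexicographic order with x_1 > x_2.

G = {x_1**2 - 1/2*x_1*x_2 - 3/2*x_1 - 4/3*x_2 - 2/3, x_2**2 - 4*x_1 - 6*x_2 - 1}

f_1 = 6*x_1**2 - 3*x_1*x_2 - 9*x_1 - 8*x_2 - 4, LT = x_1**2.
f_2 = x_2**2 - 4*x_1 - 6*x_2 - 1, LT = x_2**2.

The S-polynomials (S(f_1,f_2)) all reduce to 0 modulo the current basis, so we have a Gröbner basis.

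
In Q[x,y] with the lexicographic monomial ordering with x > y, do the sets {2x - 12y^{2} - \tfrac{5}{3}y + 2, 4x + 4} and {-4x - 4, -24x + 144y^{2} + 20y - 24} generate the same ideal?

Since reduced Gröbner bases are canonical representatives of ideals under a given ordering, it suffices to compute and compare them.
Buchberger on the first generating set:
f_1 = 2x - 12y^{2} - \tfrac{5}{3}y + 2, LT = x.
f_2 = 4x + 4, LT = x.

S(f_1,f_2): lcm = x. S = -6y^{2} - \tfrac{5}{6}y.
  leading term y^{2}: no divisor's leading term divides it; move -6y^{2} to the remainder.
  leading term y: no divisor's leading term divides it; move -\tfrac{5}{6}y to the remainder.
  remainder -6y^{2} - \tfrac{5}{6}y ≠ 0; add g_3 = -6y^{2} - \tfrac{5}{6}y to the basis.

S(f_1,g_3): leading monomials are coprime, so the S-polynomial reduces to 0 (Buchberger's first criterion).
S(f_2,g_3): leading monomials are coprime, so the S-polynomial reduces to 0 (Buchberger's first criterion).
Every S-polynomial of the final basis reduces to 0, so we have a Gröbner basis.
Inter-reduce: drop elements whose leading term is divisible by another's, tail-reduce, and make monic.
Reduced Gröbner basis: {x + 1, y^{2} + \tfrac{5}{36}y}.

Buchberger on the second generating set:
h_1 = -4x - 4, LT = x.
h_2 = -24x + 144y^{2} + 20y - 24, LT = x.

S(h_1,h_2): lcm = x. S = 6y^{2} + \tfrac{5}{6}y.
  leading term y^{2}: no divisor's leading term divides it; move 6y^{2} to the remainder.
  leading term y: no divisor's leading term divides it; move \tfrac{5}{6}y to the remainder.
  remainder 6y^{2} + \tfrac{5}{6}y ≠ 0; add k_3 = 6y^{2} + \tfrac{5}{6}y to the basis.

S(h_1,k_3): leading monomials are coprime, so the S-polynomial reduces to 0 (Buchberger's first criterion).
S(h_2,k_3): leading monomials are coprime, so the S-polynomial reduces to 0 (Buchberger's first criterion).
Every S-polynomial of the final basis reduces to 0, so we have a Gröbner basis.
Inter-reduce: drop elements whose leading term is divisible by another's, tail-reduce, and make monic.
Reduced Gröbner basis: {x + 1, y^{2} + \tfrac{5}{36}y}.

Same reduced basis, so the two generating sets span the same ideal.

Yes, the ideals are equal.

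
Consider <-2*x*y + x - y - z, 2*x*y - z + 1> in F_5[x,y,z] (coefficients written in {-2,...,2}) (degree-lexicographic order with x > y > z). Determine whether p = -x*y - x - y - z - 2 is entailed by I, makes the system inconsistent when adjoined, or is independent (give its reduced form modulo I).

-x*y - x - y - z - 2 is independent of I; its normal form modulo I is -2*y - z + 2.

First compute the reduced Gröbner basis of I by Buchberger's algorithm.
f_1 = -2*x*y + x - y - z, LT = x*y.
f_2 = 2*x*y - z + 1, LT = x*y.

S(f_1,f_2): lcm = x*y. S = 2*x - 2*y + z + 2.
  leading term x: no divisor's leading term divides it; move 2*x to the remainder.
  leading term y: no divisor's leading term divides it; move -2*y to the remainder.
  leading term z: no divisor's leading term divides it; move z to the remainder.
  leading term 1: no divisor's leading term divides it; move 2 to the remainder.
  remainder 2*x - 2*y + z + 2 ≠ 0; add h_3 = 2*x - 2*y + z + 2 to the basis.

S(f_1,h_3): lcm = x*y. S = y**2 + 2*y*z + 2*x + 2*y - 2*z.
  leading term y**2: no divisor's leading term divides it; move y**2 to the remainder.
  leading term y*z: no divisor's leading term divides it; move 2*y*z to the remainder.
  leading term x: subtract (1)·h_3 from 2*x + 2*y - 2*z → -y + 2*z - 2
  leading term y: no divisor's leading term divides it; move -y to the remainder.
  leading term z: no divisor's leading term divides it; move 2*z to the remainder.
  leading term 1: no divisor's leading term divides it; move -2 to the remainder.
  remainder y**2 + 2*y*z - y + 2*z - 2 ≠ 0; add h_4 = y**2 + 2*y*z - y + 2*z - 2 to the basis.

The other S-polynomials (S(f_2,h_3), S(f_1,h_4), S(f_2,h_4), S(h_3,h_4)) all reduce to 0 modulo the current basis, so we have a Gröbner basis.
Inter-reduce: drop elements whose leading term is divisible by another's, tail-reduce, and make monic.
Reduced Gröbner basis: {y**2 + 2*y*z - y + 2*z - 2, x - y - 2*z + 1}.
Label its elements g_1 = y**2 + 2*y*z - y + 2*z - 2, g_2 = x - y - 2*z + 1.

Reduce p = -x*y - x - y - z - 2 modulo G:
  leading term x*y: subtract (-y)·g_2 from -x*y - x - y - z - 2 → -y**2 - 2*y*z - x - z - 2
  leading term y**2: subtract (-1)·g_1 from -y**2 - 2*y*z - x - z - 2 → -x - y + z + 1
  leading term x: subtract (-1)·g_2 from -x - y + z + 1 → -2*y - z + 2
  leading term y: no divisor's leading term divides it; move -2*y to the remainder.
  leading term z: no divisor's leading term divides it; move -z to the remainder.
  leading term 1: no divisor's leading term divides it; move 2 to the remainder.
  normal form = -2*y - z + 2.
The normal form is nonzero, so p ∉ I. Since p minus its normal form lies in I, I + (p) = I + (r) where r = -2*y - z + 2; decide whether this ideal is the whole ring.
Run Buchberger on G together with r (pairs among the g_i already reduce to 0 since G is a Gröbner basis):
g_1 = y**2 + 2*y*z - y + 2*z - 2, LT = y**2.
g_2 = x - y - 2*z + 1, LT = x.
r = -2*y - z + 2, LT = y.

S(g_1,r): lcm = y**2. S = -y*z + 2*z - 2.
  leading term y*z: subtract (-2*z)·r from -y*z + 2*z - 2 → -2*z**2 + z - 2
  leading term z**2: no divisor's leading term divides it; move -2*z**2 to the remainder.
  leading term z: no divisor's leading term divides it; move z to the remainder.
  leading term 1: no divisor's leading term divides it; move -2 to the remainder.
  remainder -2*z**2 + z - 2 ≠ 0; add m_4 = -2*z**2 + z - 2 to the basis.

The other S-polynomials (S(g_1,g_2), S(g_2,r), S(g_1,m_4), S(g_2,m_4), S(r,m_4)) all reduce to 0 modulo the current basis, so we have a Gröbner basis.
Inter-reduce: drop elements whose leading term is divisible by another's, tail-reduce, and make monic.
Reduced Gröbner basis: {z**2 + 2*z + 1, x + z, y - 2*z - 1}.
The reduced Gröbner basis of I + (p) is {z**2 + 2*z + 1, x + z, y - 2*z - 1} ≠ {1}, a proper ideal, so the enlarged system stays consistent: p is independent of I, with normal form -2*y - z + 2.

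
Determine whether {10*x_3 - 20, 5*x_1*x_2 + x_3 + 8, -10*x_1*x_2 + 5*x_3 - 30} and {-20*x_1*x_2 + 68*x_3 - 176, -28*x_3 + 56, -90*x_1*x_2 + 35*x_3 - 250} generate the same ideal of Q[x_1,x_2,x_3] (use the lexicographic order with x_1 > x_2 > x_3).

Yes, the ideals are equal.

For a fixed monomial order, each ideal has a unique reduced Gröbner basis; comparing bases decides equality.
Buchberger on the first generating set:
f_1 = 10*x_3 - 20, LT = x_3.
f_2 = 5*x_1*x_2 + x_3 + 8, LT = x_1*x_2.
f_3 = -10*x_1*x_2 + 5*x_3 - 30, LT = x_1*x_2.

S(f_1,f_2): leading monomials are coprime, so the S-polynomial reduces to 0 (Buchberger's first criterion).
S(f_1,f_3): leading monomials are coprime, so the S-polynomial reduces to 0 (Buchberger's first criterion).
S(f_2,f_3): lcm = x_1*x_2. S = 7/10*x_3 - 7/5.
  leading term x_3: subtract (7/100)·f_1 from 7/10*x_3 - 7/5 → 0
  remainder 0.

Every S-polynomial of the final basis reduces to 0, so we have a Gröbner basis.
Inter-reduce: drop elements whose leading term is divisible by another's, tail-reduce, and make monic.
Reduced Gröbner basis: {x_1*x_2 + 2, x_3 - 2}.

Buchberger on the second generating set:
h_1 = -20*x_1*x_2 + 68*x_3 - 176, LT = x_1*x_2.
h_2 = -28*x_3 + 56, LT = x_3.
h_3 = -90*x_1*x_2 + 35*x_3 - 250, LT = x_1*x_2.

S(h_1,h_2): leading monomials are coprime, so the S-polynomial reduces to 0 (Buchberger's first criterion).
S(h_1,h_3): lcm = x_1*x_2. S = -271/90*x_3 + 271/45.
  leading term x_3: subtract (271/2520)·h_2 from -271/90*x_3 + 271/45 → 0
  remainder 0.

S(h_2,h_3): leading monomials are coprime, so the S-polynomial reduces to 0 (Buchberger's first criterion).
Every S-polynomial of the final basis reduces to 0, so we have a Gröbner basis.
Inter-reduce: drop elements whose leading term is divisible by another's, tail-reduce, and make monic.
Reduced Gröbner basis: {x_1*x_2 + 2, x_3 - 2}.

These coincide, so the ideals are equal.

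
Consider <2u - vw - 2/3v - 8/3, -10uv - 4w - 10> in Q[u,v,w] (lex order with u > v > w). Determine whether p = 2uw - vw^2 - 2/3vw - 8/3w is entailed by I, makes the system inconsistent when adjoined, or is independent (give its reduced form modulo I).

First compute the reduced Gröbner basis of I by Buchberger's algorithm.
f_1 = 2u - vw - 2/3v - 8/3, LT = u.
f_2 = -10uv - 4w - 10, LT = uv.

S(f_1,f_2): lcm = uv. S = -1/2v^2w - 1/3v^2 - 4/3v - 2/5w - 1.
  reduce S modulo (f_1, f_2):
  remainder -1/2v^2w - 1/3v^2 - 4/3v - 2/5w - 1 ≠ 0; add h_3 = -1/2v^2w - 1/3v^2 - 4/3v - 2/5w - 1 to the basis.

The other S-polynomials (S(f_1,h_3), S(f_2,h_3)) all reduce to 0 modulo the current basis, so we have a Gröbner basis.
Inter-reduce: drop elements whose leading term is divisible by another's, tail-reduce, and make monic.
Reduced Gröbner basis: {u - 1/2vw - 1/3v - 4/3, v^2w + 2/3v^2 + 8/3v + 4/5w + 2}.
Label its elements g_1 = u - 1/2vw - 1/3v - 4/3, g_2 = v^2w + 2/3v^2 + 8/3v + 4/5w + 2.

Reduce p = 2uw - vw^2 - 2/3vw - 8/3w modulo G:
  leading term uw: subtract (2w)·g_1 from 2uw - vw^2 - 2/3vw - 8/3w → 0
  normal form = 0.
Since the normal form is 0, p ∈ I.

Ideal membership is decidable via reduction modulo a Gröbner basis.

2uw - vw^2 - 2/3vw - 8/3w lies in I (it reduces to 0).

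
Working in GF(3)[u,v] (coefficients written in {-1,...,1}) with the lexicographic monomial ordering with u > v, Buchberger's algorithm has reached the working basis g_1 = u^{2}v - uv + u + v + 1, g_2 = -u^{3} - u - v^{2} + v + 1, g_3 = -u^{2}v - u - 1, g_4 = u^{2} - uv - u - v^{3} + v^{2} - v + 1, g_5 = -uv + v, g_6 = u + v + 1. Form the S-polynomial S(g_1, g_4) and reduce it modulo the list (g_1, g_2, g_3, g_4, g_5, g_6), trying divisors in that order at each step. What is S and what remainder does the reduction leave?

lcm(LM(g_1), LM(g_4)) = u^{2}v.
S = (lcm/LT(g_1))·g_1 − (lcm/LT(g_4))·g_4 = uv^{2} + u + v^{4} - v^{3} + v^{2} + 1.
Reduce S modulo (g_1, g_2, g_3, g_4, g_5, g_6) in that order:
  leading term uv^{2}: subtract (-v)·g_5 from uv^{2} + u + v^{4} - v^{3} + v^{2} + 1 → u + v^{4} - v^{3} - v^{2} + 1
  leading term u: subtract (1)·g_6 from u + v^{4} - v^{3} - v^{2} + 1 → v^{4} - v^{3} - v^{2} - v
  leading term v^{4}: no divisor's leading term divides it; move v^{4} to the remainder.
  leading term v^{3}: no divisor's leading term divides it; move -v^{3} to the remainder.
  leading term v^{2}: no divisor's leading term divides it; move -v^{2} to the remainder.
  leading term v: no divisor's leading term divides it; move -v to the remainder.
The remainder v^{4} - v^{3} - v^{2} - v is nonzero, so it would be added as the next basis element.

S(g_1, g_4) = uv^{2} + u + v^{4} - v^{3} + v^{2} + 1; remainder on division = v^{4} - v^{3} - v^{2} - v.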